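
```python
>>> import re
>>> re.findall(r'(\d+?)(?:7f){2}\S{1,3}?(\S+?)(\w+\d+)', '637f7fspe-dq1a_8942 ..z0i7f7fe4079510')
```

Pattern: one or more of a digit (lazy) (captured); then the literal '7f' repeated 2 times, then 1 to 3 of a non-whitespace character (lazy); then one or more of a non-whitespace character (lazy) (captured); then one or more of a word character, then one or more of a digit (captured).
Matches: at [0:19] match '637f7fspe-dq1a_8942', groups = ('63', 'pe-', 'dq1a_8942').
With 3 capturing groups, `findall` returns a 3-tuple per match.

[('63', 'pe-', 'dq1a_8942')]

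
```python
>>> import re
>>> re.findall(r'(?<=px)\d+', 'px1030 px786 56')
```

The positive lookaround only admits positions where the adjacent text matches; those characters stay outside the span.
Walking the string: at [2:6] → '1030'; at [9:12] → '786'.
No capturing groups, so `findall` returns the 2 full match strings.

['1030', '786']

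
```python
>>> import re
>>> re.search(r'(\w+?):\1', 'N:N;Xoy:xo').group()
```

'N:N'

A backreference is literal: `\1` must see the identical characters the first group matched.
Unlike `match`, `search` isn't anchored — it looks for the pattern anywhere in the string.
The match spans [0:3] → 'N:N'.
Captured: group 1 = 'N'.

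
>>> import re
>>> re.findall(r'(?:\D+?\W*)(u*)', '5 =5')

['']

Because there's exactly one group, `findall` drops the full match and keeps group 1 from the one hit.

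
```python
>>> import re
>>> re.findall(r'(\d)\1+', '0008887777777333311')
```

['0', '8', '7', '3', '1']

`\1` has to match the exact text group 1 already captured.
Walking the string: at [0:3] match '000', group 1 = '0'; at [3:6] match '888', group 1 = '8'; at [6:13] match '7777777', group 1 = '7'; at [13:17] match '3333', group 1 = '3'; at [17:19] match '11', group 1 = '1'.
Because there's exactly one group, `findall` drops the full match and keeps group 1 from each hit.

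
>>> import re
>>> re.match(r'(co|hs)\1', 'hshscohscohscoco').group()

A backreference is literal: `\1` must see the identical characters the first group matched.
With `match`, the pattern is implicitly anchored at the beginning.
The match spans [0:4] → 'hshs'.
Captured: group 1 = 'hs'.

'hshs'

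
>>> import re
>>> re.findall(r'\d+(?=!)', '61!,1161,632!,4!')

['61', '632', '4']

The `(?=…)`/`(?<=…)` assertion just peeks at neighbouring text; it doesn't advance the match position.
Walking the string: at [0:2] → '61'; at [9:12] → '632'; at [14:15] → '4'.
`findall` yields the raw match text (3 of them) because the pattern has no groups.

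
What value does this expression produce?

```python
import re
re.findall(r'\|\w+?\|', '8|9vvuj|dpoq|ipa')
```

['|9vvuj|']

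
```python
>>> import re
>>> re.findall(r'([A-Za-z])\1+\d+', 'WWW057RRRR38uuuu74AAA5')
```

After group 1 captures some text, `\1` only succeeds where that same text appears again.
Matches: at [0:6] match 'WWW057', group 1 = 'W'; at [6:12] match 'RRRR38', group 1 = 'R'; at [12:18] match 'uuuu74', group 1 = 'u'; at [18:22] match 'AAA5', group 1 = 'A'.
Because there's exactly one group, `findall` drops the full match and keeps group 1 from each hit.

['W', 'R', 'u', 'A']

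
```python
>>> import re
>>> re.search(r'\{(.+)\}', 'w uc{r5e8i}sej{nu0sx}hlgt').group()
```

The match spans [4:21] → '{r5e8i}sej{nu0sx}'.

'{r5e8i}sej{nu0sx}'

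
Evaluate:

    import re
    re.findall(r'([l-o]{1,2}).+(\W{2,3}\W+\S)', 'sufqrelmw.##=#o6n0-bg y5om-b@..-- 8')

Pattern: 1 to 2 of a character in [l-o] (captured); then one or more of any character; then 2 to 3 of a non-word character, then one or more of a non-word character, then a non-whitespace character (captured).
Scanning left to right: at [6:35] match 'lmw.##=#o6n0-bg y5om-b@..-- 8', groups = ('lm', '-- 8').
`findall` packs the 2 group values into a tuple for every match.

[('lm', '-- 8')]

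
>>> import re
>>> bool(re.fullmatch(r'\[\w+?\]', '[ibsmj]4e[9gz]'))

False

`fullmatch` succeeds only if the pattern covers the string from start to end.
Here the string isn't matched end-to-end, so the call returns None, and `bool(None)` is False.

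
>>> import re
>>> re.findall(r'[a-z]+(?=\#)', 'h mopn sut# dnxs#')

['sut', 'dnxs']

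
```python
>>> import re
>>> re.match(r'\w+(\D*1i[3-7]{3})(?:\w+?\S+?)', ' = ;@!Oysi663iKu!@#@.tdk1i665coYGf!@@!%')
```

This matches one or more of a word character; then zero or more of a non-digit, then the literal '1i', then exactly 3 of a character in [3-7] (captured); then one or more of a word character (lazy), then one or more of a non-whitespace character (lazy) (non-capturing group).
`re.match` won't scan ahead — the pattern has to work from the very first character.
Here the string doesn't start with a match, so the call returns None.

None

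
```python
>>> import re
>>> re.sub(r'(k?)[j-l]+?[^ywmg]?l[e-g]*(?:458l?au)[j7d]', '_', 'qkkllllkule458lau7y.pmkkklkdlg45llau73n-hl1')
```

'q_y.pmkkklkdlg45llau73n-hl1'

Pattern: optionally a literal 'k' (captured); then one or more of a character in [j-l] (lazy); then optionally any character except [ywmg], then the literal 'l', then zero or more of a character in [e-g]; then the literal '458', then optionally the literal 'l', then the literal 'au' (non-capturing group); then one of [j7d].
`sub` substitutes '_' at each match site.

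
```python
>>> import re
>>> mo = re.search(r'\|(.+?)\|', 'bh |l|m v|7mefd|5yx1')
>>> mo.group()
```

'|l|'

Because the quantifier is non-greedy, it stops expanding at the earliest point where the rest of the pattern can succeed.
The match spans [3:6] → '|l|'.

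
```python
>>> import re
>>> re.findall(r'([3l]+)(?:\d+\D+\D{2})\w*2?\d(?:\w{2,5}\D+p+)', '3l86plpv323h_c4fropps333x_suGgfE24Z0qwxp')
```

This matches one or more of one of [3l] (captured); then one or more of a digit, then one or more of a non-digit, then exactly 2 of a non-digit (non-capturing group); then zero or more of a word character, then optionally the literal '2', then a digit; then 2 to 5 of a word character, then one or more of a non-digit, then one or more of the literal 'p' (non-capturing group).
With a single group, `findall` returns only what that group captured — 1 item.

['3l']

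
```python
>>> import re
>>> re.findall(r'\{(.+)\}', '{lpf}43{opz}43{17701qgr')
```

`findall` collects group 1 from the one match (1 total).

['lpf}43{opz']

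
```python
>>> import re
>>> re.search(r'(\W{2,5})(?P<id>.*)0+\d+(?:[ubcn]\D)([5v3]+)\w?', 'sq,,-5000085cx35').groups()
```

(',,-', '5000', '35')

The pattern matches 2 to 5 of a non-word character (captured); then zero or more of any character (captured as 'id'); then one or more of the literal '0', then one or more of a digit; then one of [ubcn], then a non-digit (non-capturing group); then one or more of one of [5v3] (captured); then optionally a word character.
`re.search` tries every starting position until one works.
The match spans [2:16] → ',,-5000085cx35'.
Captured: group 1 = ',,-', group 2 = '5000', group 3 = '35'.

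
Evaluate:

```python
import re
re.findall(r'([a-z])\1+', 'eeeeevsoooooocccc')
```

['e', 'o', 'c']

`\1` has to match the exact text group 1 already captured.
Matches: at [0:5] match 'eeeee', group 1 = 'e'; at [7:13] match 'oooooo', group 1 = 'o'; at [13:17] match 'cccc', group 1 = 'c'.
With a single group, `findall` returns only what that group captured — 3 items.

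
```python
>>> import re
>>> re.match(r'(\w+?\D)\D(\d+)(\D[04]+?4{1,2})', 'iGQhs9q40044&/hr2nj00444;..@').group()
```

'iGQhs9q40044'

This matches one or more of a word character (lazy), then a non-digit (captured); then a non-digit; then one or more of a digit (captured); then a non-digit, then one or more of one of [04] (lazy), then 1 to 2 of a literal '4' (captured).
`match` is anchored at position 0; if the pattern doesn't fit there, it returns None.
The match spans [0:12] → 'iGQhs9q40044'.
Captured: group 1 = 'iGQh', group 2 = '9', group 3 = 'q40044'.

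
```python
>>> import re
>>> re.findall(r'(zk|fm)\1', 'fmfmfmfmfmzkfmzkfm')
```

`\1` is not a pattern — it's the concrete string captured by group 1, re-applied verbatim.
Walking the string: at [0:4] match 'fmfm', group 1 = 'fm'; at [4:8] match 'fmfm', group 1 = 'fm'.
With a single group, `findall` returns only what that group captured — 2 items.

['fm', 'fm']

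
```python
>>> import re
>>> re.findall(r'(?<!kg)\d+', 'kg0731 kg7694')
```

['731', '694']

Because the assertion is negative and zero-width, positions next to the forbidden text are skipped.
Walking the string: at [3:6] → '731'; at [10:13] → '694'.
`findall` yields the raw match text (2 of them) because the pattern has no groups.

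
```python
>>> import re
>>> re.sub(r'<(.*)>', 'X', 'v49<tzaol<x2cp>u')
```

'v49Xu'

Every occurrence is swapped for 'X'.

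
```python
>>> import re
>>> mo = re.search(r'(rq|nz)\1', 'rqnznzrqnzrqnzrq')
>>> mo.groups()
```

('nz',)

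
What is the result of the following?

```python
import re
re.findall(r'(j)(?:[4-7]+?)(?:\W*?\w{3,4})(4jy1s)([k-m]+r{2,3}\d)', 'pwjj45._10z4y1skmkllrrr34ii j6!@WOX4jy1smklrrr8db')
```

[('j', '4jy1s', 'mklrrr8')]

3 groups means the one result is a tuple of 3 captured strings — 1 here.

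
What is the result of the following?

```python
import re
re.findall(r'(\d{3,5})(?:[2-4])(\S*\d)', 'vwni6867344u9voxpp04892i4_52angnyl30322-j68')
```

[('68673', '4u9voxpp04892i4_52angnyl30322-j68')]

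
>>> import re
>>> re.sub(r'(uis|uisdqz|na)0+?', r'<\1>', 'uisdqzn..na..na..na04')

The replacement refers to a captured group, so each match is rewritten using its own captured text.

'uisdqzn..na..na..<na>4'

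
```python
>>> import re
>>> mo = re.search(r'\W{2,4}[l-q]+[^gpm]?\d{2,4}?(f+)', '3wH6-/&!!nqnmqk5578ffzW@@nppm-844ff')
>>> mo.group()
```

'/&!!nqnmqk5578ff'

The match spans [5:21] → '/&!!nqnmqk5578ff'.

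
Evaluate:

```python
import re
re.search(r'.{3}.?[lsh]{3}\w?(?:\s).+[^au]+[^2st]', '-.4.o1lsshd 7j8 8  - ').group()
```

This matches exactly 3 of any character; then optionally any character, then exactly 3 of one of [lsh], then optionally a word character; then whitespace (non-capturing group); then one or more of any character, then one or more of any character except [au], then any character except [2st].
`re.search` scans for the first position where the pattern succeeds.
The match spans [3:21] → '.o1lsshd 7j8 8  - '.

'.o1lsshd 7j8 8  - '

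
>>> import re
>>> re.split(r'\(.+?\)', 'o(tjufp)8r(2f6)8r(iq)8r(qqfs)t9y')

A non-greedy quantifier consumes as few characters as it can — just enough that the remainder of the pattern still matches from where it stops; whatever follows it matches normally.
The string is cut at each match, leaving 5 pieces.

['o', '8r', '8r', '8r', 't9y']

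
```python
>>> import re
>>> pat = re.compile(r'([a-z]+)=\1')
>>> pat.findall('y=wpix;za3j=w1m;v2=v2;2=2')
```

The backreference `\1` re-matches whatever the first group consumed, character for character.
One capturing group, so `findall` returns just the captured substring from each match — 0 in all.
Nothing in the string satisfies the pattern, so the list is empty.

[]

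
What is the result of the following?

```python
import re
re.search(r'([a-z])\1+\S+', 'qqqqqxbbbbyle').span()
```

(0, 13)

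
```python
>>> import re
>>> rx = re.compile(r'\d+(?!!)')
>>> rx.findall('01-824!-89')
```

['01', '82', '89']

Because the assertion is negative and zero-width, positions next to the forbidden text are skipped.
Matches: at [0:2] → '01'; at [3:5] → '82'; at [8:10] → '89'.
Since nothing is captured, `findall` lists the 3 matched substrings directly.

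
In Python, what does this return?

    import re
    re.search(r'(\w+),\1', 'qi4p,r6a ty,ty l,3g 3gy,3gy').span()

A backreference is literal: `\1` must see the identical characters the first group matched.
The match spans [9:14] → 'ty,ty'.

(9, 14)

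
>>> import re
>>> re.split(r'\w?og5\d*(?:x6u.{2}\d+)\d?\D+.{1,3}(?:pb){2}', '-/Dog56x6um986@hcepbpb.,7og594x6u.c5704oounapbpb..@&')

['-/', '.,', '..@&']

The pattern matches optionally a word character, then the literal 'og5', then zero or more of a digit; then the literal 'x6u', then exactly 2 of any character, then one or more of a digit (non-capturing group); then optionally a digit; then one or more of a non-digit, then 1 to 3 of any character, then the literal 'pb' repeated 2 times.
Matches to split on: at [2:22] → 'Dog56x6um986@hcepbpb'; at [24:48] → '7og594x6u.c5704oounapbpb'.
`split` removes every match and returns the 3 fragments in between.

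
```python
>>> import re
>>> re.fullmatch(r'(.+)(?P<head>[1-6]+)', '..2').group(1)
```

'..'

Pattern: one or more of any character (captured); then one or more of a character in [1-6] (captured as 'head').
For `fullmatch`, every character of the input must be accounted for by the pattern.
The match spans [0:3] → '..2'.
Captured: group 1 = '..', group 2 = '2'.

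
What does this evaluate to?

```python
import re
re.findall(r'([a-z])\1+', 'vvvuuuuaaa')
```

['v', 'u', 'a']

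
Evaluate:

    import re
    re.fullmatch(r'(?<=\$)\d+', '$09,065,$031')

None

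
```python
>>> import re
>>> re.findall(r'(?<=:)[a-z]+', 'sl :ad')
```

['ad']

Lookahead/lookbehind check context without consuming it, so the matched span excludes the asserted characters.
Walking the string: at [4:6] → 'ad'.
With no groups in the pattern, `findall` gives back each whole match — 1 here.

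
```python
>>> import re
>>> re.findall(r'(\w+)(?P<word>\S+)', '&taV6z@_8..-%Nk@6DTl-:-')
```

[('taV6z', '@_8..-%Nk@6DTl-:-')]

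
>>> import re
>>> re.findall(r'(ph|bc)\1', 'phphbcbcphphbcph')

['ph', 'bc', 'ph']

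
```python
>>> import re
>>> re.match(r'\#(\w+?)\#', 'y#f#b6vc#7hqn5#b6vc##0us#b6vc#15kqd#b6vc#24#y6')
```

With `match`, the pattern is implicitly anchored at the beginning.
Here position 0 doesn't satisfy it, so the call returns None.

None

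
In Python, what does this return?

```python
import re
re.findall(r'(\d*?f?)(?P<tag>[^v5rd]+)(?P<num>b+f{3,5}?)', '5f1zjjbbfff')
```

[('5f', '1zjjb', 'bfff')]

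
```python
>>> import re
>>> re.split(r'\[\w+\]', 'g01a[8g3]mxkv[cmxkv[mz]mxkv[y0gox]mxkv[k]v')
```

['g01a', 'mxkv[cmxkv', 'mxkv', 'mxkv', 'v']

Matches to split on: at [4:9] → '[8g3]'; at [19:23] → '[mz]'; at [27:34] → '[y0gox]'; at [38:41] → '[k]'.
Splitting on the pattern gives 5 pieces.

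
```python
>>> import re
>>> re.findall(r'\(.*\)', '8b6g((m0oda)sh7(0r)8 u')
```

Walking the string: at [4:19] → '((m0oda)sh7(0r)'.
`findall` yields the raw match text (1 of them) because the pattern has no groups.

['((m0oda)sh7(0r)']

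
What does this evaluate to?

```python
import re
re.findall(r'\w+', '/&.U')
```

['U']

This matches one or more of a word character.
Matches: at [3:4] → 'U'.
With no groups in the pattern, `findall` gives back each whole match — 1 here.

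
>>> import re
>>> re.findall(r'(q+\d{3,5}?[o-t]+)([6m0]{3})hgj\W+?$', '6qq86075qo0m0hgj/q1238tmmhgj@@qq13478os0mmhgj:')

[('qq13478os', '0mm')]

Pattern: one or more of a literal 'q', then 3 to 5 of a digit (lazy), then one or more of a character in [o-t] (captured); then exactly 3 of one of [6m0] (captured); then the literal 'hgj', then one or more of a non-word character (lazy); then anchored at the end.
Matches: at [30:46] match 'qq13478os0mmhgj:', groups = ('qq13478os', '0mm').
`findall` packs the 2 group values into a tuple for every match.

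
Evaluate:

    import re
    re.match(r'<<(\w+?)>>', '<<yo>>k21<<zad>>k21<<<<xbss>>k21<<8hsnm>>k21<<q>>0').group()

`match` is anchored at position 0; if the pattern doesn't fit there, it returns None.
The match spans [0:6] → '<<yo>>'.
Captured: group 1 = 'yo'.

'<<yo>>'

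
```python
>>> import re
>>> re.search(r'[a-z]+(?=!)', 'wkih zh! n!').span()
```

(5, 7)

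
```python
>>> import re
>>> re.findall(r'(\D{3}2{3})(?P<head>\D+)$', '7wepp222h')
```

[('epp222', 'h')]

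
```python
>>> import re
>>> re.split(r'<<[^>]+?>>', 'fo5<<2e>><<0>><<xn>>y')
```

Matches to split on: at [3:9] → '<<2e>>'; at [9:14] → '<<0>>'; at [14:20] → '<<xn>>'.
The string is cut at each match, leaving 4 pieces.

['fo5', '', '', 'y']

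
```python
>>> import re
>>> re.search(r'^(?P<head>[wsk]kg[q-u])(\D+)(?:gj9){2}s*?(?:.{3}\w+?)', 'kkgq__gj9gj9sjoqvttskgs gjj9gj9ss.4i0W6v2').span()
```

(0, 16)

Pattern: anchored at the start of the string; then one of [wsk], then the literal 'kg', then a character in [q-u] (captured as 'head'); then one or more of a non-digit (captured); then the literal 'gj9' repeated 2 times, then zero or more of a literal 's' (lazy); then exactly 3 of any character, then one or more of a word character (lazy) (non-capturing group).
With the lazy modifier that quantifier settles for the fewest repetitions that let the rest of the pattern succeed (the atoms after it are unaffected and can still be greedy).
Unlike `match`, `search` isn't anchored — it looks for the pattern anywhere in the string.
The match spans [0:16] → 'kkgq__gj9gj9sjoq'.
Captured: group 1 = 'kkgq', group 2 = '__'.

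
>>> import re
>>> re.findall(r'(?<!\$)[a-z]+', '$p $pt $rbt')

A negative assertion filters positions out without eating any characters.
Scanning left to right: at [5:6] → 't'; at [9:11] → 'bt'.
No capturing groups, so `findall` returns the 2 full match strings.

['t', 'bt']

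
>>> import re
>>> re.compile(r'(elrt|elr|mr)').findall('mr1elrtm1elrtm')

Alternation isn't longest-match — the leftmost alternative that fits at this position is chosen.
`findall` collects group 1 from each match (3 total).

['mr', 'elrt', 'elrt']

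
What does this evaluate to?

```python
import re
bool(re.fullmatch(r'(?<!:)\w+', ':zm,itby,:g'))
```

False

`fullmatch` succeeds only if the pattern covers the string from start to end.
Here the string isn't matched end-to-end, so the call returns None, and `bool(None)` is False.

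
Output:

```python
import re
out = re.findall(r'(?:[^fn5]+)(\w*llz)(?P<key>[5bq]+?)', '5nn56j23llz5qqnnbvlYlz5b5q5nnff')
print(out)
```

[('llz', '5')]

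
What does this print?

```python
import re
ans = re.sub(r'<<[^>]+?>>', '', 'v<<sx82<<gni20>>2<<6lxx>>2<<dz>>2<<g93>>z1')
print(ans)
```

Each match is replaced by ''.

v222z1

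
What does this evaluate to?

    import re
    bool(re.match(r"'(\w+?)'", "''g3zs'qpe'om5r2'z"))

False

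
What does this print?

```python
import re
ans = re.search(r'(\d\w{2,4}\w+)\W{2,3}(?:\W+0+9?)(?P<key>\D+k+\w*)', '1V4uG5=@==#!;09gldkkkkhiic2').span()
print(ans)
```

This matches a digit, then 2 to 4 of a word character, then one or more of a word character (captured); then 2 to 3 of a non-word character; then one or more of a non-word character, then one or more of a literal '0', then optionally the literal '9' (non-capturing group); then one or more of a non-digit, then one or more of the literal 'k', then zero or more of a word character (captured as 'key').
The match spans [0:27] → '1V4uG5=@==#!;09gldkkkkhiic2'.

(0, 27)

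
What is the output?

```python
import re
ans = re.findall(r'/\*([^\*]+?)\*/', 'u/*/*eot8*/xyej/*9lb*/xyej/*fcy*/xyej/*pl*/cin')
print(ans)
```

['eot8', '9lb', 'fcy', 'pl']

One capturing group, so `findall` returns just the captured substring from each match — 4 in all.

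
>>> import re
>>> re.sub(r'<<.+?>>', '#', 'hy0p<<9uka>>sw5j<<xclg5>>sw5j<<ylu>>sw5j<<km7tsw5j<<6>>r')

`sub` substitutes '#' at each match site.

'hy0p#sw5j#sw5j#sw5j#r'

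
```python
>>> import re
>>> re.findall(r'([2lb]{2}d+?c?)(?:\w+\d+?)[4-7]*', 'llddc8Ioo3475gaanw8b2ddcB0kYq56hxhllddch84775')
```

The pattern matches exactly 2 of one of [2lb], then one or more of the literal 'd' (lazy), then optionally a literal 'c' (captured); then one or more of a word character, then one or more of a digit (lazy) (non-capturing group); then zero or more of a character in [4-7].
Because the quantifier is non-greedy, it stops expanding at the earliest point where the rest of the pattern can succeed.
Walking the string: at [0:45] match 'llddc8Ioo3475gaanw8b2ddcB0kYq56hxhllddch84775', group 1 = 'lld'.
With a single group, `findall` returns only what that group captured — 1 item.

['lld']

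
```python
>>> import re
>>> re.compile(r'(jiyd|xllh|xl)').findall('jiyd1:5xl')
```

['jiyd', 'xl']

Because there's exactly one group, `findall` drops the full match and keeps group 1 from each hit.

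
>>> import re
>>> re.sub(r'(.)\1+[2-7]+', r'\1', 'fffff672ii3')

The backreference `\1` re-matches whatever the first group consumed, character for character.
Matches: at [0:8] → 'fffff672'; at [8:11] → 'ii3'.
`\1` in the replacement pulls in group 1's text for each match.

'fi'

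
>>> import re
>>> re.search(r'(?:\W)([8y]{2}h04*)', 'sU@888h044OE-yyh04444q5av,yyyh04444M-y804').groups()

Pattern: a non-word character (non-capturing group); then exactly 2 of one of [8y], then the literal 'h0', then zero or more of the literal '4' (captured).
`search` walks the string left to right and returns the first match it finds.
The match spans [12:21] → '-yyh04444'.
Captured: group 1 = 'yyh04444'.

('yyh04444',)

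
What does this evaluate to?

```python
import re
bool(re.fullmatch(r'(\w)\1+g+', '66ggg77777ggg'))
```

False

A backreference is literal: `\1` must see the identical characters the first group matched.
For `fullmatch`, every character of the input must be accounted for by the pattern.
Here the pattern can't cover the whole string, so the call returns None, and `bool(None)` is False.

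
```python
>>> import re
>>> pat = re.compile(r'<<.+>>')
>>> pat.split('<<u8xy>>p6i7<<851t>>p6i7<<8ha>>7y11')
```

['', '7y11']

Matches to split on: at [0:31] → '<<u8xy>>p6i7<<851t>>p6i7<<8ha>>'.
Splitting on the pattern gives 2 pieces.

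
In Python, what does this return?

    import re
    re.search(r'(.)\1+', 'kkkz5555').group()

'kkk'

`\1` has to match the exact text group 1 already captured.
`re.search` tries every starting position until one works.
The match spans [0:3] → 'kkk'.
Captured: group 1 = 'k'.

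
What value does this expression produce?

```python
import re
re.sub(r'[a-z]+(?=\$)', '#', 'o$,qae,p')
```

Lookahead/lookbehind check context without consuming it, so the matched span excludes the asserted characters.
Matches: at [0:1] → 'o'.
Every occurrence is swapped for '#'.

'#$,qae,p'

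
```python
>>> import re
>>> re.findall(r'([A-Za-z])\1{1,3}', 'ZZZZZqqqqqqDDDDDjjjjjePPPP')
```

['Z', 'q', 'q', 'D', 'j', 'P']

The backreference `\1` re-matches whatever the first group consumed, character for character.
Walking the string: at [0:4] match 'ZZZZ', group 1 = 'Z'; at [5:9] match 'qqqq', group 1 = 'q'; at [9:11] match 'qq', group 1 = 'q'; at [11:15] match 'DDDD', group 1 = 'D'; at [16:20] match 'jjjj', group 1 = 'j'; ….
`findall` collects group 1 from each match (6 total).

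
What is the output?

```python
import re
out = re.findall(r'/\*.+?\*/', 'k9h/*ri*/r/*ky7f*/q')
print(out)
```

The `?` after the quantifier makes it lazy — it takes as little as possible before letting the rest of the pattern try.
Since nothing is captured, `findall` lists the 2 matched substrings directly.

['/*ri*/', '/*ky7f*/']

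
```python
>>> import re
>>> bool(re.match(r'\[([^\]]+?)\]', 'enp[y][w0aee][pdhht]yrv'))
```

False

`re.match` won't scan ahead — the pattern has to work from the very first character.
Here position 0 doesn't satisfy it, so the call returns None, and `bool(None)` is False.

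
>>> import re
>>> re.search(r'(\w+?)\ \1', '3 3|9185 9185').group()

After group 1 captures some text, `\1` only succeeds where that same text appears again.
Unlike `match`, `search` isn't anchored — it looks for the pattern anywhere in the string.
The match spans [0:3] → '3 3'.
Captured: group 1 = '3'.

'3 3'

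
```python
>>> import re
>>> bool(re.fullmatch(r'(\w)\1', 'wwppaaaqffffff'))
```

The backreference `\1` re-matches whatever the first group consumed, character for character.
`re.fullmatch` is like wrapping the pattern in `^…$` (in single-line mode).
Here the pattern can't cover the whole string, so the call returns None, and `bool(None)` is False.

False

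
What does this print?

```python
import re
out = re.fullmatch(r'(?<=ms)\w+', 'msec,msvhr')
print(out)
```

Because the assertion is zero-width, the text it checks is not consumed and won't appear in the result.
`re.fullmatch` requires the pattern to consume the entire string.
Here the pattern can't cover the whole string, so the call returns None.

None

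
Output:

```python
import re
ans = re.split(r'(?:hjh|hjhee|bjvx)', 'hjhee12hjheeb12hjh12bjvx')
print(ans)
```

['', 'ee12', 'eeb12', '12', '']

The regex engine tests alternatives in the order written; an earlier branch that matches wins even if a later one would match more.
`split` removes every match and returns the 5 fragments in between.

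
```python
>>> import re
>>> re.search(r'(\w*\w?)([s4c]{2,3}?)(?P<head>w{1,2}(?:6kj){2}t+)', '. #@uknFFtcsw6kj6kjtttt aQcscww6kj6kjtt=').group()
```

'uknFFtcsw6kj6kjtttt'

This matches zero or more of a word character, then optionally a word character (captured); then 2 to 3 of one of [s4c] (lazy) (captured); then 1 to 2 of a literal 'w', then the literal '6kj' repeated 2 times, then one or more of a literal 't' (captured as 'head').
Unlike `match`, `search` isn't anchored — it looks for the pattern anywhere in the string.
The match spans [4:23] → 'uknFFtcsw6kj6kjtttt'.
Captured: group 1 = 'uknFFt', group 2 = 'cs', group 3 = 'w6kj6kjtttt'.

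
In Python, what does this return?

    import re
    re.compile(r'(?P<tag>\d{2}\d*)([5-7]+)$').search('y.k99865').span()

(3, 8)

Pattern: exactly 2 of a digit, then zero or more of a digit (captured as 'tag'); then one or more of a character in [5-7] (captured); then anchored at the end.
`re.search` scans for the first position where the pattern succeeds.
The match spans [3:8] → '99865'.
Captured: group 1 = '9986', group 2 = '5'.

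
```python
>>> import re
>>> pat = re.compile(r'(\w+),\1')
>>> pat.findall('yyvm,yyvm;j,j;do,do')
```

A backreference is literal: `\1` must see the identical characters the first group matched.
Matches: at [0:9] match 'yyvm,yyvm', group 1 = 'yyvm'; at [10:13] match 'j,j', group 1 = 'j'; at [14:19] match 'do,do', group 1 = 'do'.
With a single group, `findall` returns only what that group captured — 3 items.

['yyvm', 'j', 'do']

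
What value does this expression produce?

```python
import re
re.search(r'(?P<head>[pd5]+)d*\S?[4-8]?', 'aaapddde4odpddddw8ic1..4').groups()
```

This matches one or more of one of [pd5] (captured as 'head'); then zero or more of a literal 'd', then optionally a non-whitespace character, then optionally a character in [4-8].
`re.search` scans for the first position where the pattern succeeds.
The match spans [3:9] → 'pddde4'.
Captured: group 1 = 'pddd'.

('pddd',)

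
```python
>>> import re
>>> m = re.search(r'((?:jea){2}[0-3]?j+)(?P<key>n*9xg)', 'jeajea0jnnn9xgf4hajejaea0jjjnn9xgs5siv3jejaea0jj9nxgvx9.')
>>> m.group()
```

'jeajea0jnnn9xg'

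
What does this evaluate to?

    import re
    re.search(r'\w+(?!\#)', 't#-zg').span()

The negative lookahead/lookbehind blocks any match where the forbidden context is present.
The match spans [3:5] → 'zg'.

(3, 5)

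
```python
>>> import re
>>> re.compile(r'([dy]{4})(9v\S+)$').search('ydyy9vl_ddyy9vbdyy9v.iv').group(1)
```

'ydyy'

The pattern matches exactly 4 of one of [dy] (captured); then the literal '9v', then one or more of a non-whitespace character (captured); then anchored at the end.
`re.search` tries every starting position until one works.
The match spans [0:23] → 'ydyy9vl_ddyy9vbdyy9v.iv'.
Captured: group 1 = 'ydyy', group 2 = '9vl_ddyy9vbdyy9v.iv'.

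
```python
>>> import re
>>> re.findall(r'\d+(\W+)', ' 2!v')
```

['!']

This matches one or more of a digit; then one or more of a non-word character (captured).
Scanning left to right: at [1:3] match '2!', group 1 = '!'.
With a single group, `findall` returns only what that group captured — 1 item.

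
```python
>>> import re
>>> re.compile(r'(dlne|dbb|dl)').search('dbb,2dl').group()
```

`search` walks the string left to right and returns the first match it finds.
The match spans [0:3] → 'dbb'.
Captured: group 1 = 'dbb'.

'dbb'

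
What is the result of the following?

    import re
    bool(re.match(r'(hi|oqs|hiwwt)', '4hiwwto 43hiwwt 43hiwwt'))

False

With `match`, the pattern is implicitly anchored at the beginning.
Here the pattern fails at index 0, so the call returns None, and `bool(None)` is False.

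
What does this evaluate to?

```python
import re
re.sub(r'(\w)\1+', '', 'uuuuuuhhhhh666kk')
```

''

`\1` is not a pattern — it's the concrete string captured by group 1, re-applied verbatim.
Matches: at [0:6] → 'uuuuuu'; at [6:11] → 'hhhhh'; at [11:14] → '666'; at [14:16] → 'kk'.
Each match is replaced by ''.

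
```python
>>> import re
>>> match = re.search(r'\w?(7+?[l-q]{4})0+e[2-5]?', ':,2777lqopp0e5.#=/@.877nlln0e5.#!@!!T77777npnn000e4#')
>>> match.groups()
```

The match spans [20:30] → '877nlln0e5'.
Captured: group 1 = '77nlln'.

('77nlln',)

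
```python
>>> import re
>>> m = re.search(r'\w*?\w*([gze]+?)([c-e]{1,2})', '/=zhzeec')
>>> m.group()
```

'zhzeec'

Pattern: zero or more of a word character (lazy), then zero or more of a word character; then one or more of one of [gze] (lazy) (captured); then 1 to 2 of a character in [c-e] (captured).
Unlike `match`, `search` isn't anchored — it looks for the pattern anywhere in the string.
The match spans [2:8] → 'zhzeec'.
Captured: group 1 = 'e', group 2 = 'c'.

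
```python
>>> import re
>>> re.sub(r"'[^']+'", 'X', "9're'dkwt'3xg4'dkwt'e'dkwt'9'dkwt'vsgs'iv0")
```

Matches: at [1:5] → "'re'"; at [9:15] → "'3xg4'"; at [19:22] → "'e'"; at [26:29] → "'9'"; at [33:39] → "'vsgs'".
Each match is replaced by 'X'.

'9XdkwtXdkwtXdkwtXdkwtXiv0'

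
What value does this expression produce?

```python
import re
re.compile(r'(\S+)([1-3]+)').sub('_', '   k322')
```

'   _'

Pattern: one or more of a non-whitespace character (captured); then one or more of a character in [1-3] (captured).
Each match is replaced by '_'.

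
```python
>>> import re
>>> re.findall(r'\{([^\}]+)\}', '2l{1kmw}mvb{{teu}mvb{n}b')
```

Walking the string: at [2:8] match '{1kmw}', group 1 = '1kmw'; at [11:17] match '{{teu}', group 1 = '{teu'; at [20:23] match '{n}', group 1 = 'n'.
One capturing group, so `findall` returns just the captured substring from each match — 3 in all.

['1kmw', '{teu', 'n']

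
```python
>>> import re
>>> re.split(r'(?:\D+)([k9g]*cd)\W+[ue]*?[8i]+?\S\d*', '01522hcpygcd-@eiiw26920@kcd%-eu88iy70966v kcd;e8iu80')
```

A `+?`/`*?`/`{m,n}?` starts at its minimum and grows only as far as needed for what follows to match.
Because the pattern has a capturing group, `split` also inserts each captured text between the pieces.

['01522', 'cd', 'w26920', 'cd', 'iy70966', 'cd', 'u80']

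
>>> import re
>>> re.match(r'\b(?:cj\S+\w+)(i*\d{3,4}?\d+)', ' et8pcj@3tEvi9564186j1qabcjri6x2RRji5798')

None

The pattern matches a word boundary (`\b`, zero-width); then the literal 'cj', then one or more of a non-whitespace character, then one or more of a word character (non-capturing group); then zero or more of a literal 'i', then 3 to 4 of a digit (lazy), then one or more of a digit (captured).
`re.match` only tries the pattern at the start of the string.
Here the pattern fails at index 0, so the call returns None.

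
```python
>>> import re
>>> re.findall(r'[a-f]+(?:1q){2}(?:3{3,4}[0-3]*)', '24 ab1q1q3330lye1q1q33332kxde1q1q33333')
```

This matches one or more of a character in [a-f], then the literal '1q' repeated 2 times; then 3 to 4 of a literal '3', then zero or more of a character in [0-3] (non-capturing group).
Matches: at [3:13] → 'ab1q1q3330'; at [15:25] → 'e1q1q33332'; at [27:38] → 'de1q1q33333'.
No capturing groups, so `findall` returns the 3 full match strings.

['ab1q1q3330', 'e1q1q33332', 'de1q1q33333']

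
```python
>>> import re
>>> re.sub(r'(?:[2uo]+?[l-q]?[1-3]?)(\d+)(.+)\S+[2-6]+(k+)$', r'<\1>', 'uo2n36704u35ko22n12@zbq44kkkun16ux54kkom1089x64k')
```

The replacement refers to a captured group, so each match is rewritten using its own captured text.

'<2>'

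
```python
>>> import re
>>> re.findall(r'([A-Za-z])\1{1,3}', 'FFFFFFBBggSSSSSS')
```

`\1` is not a pattern — it's the concrete string captured by group 1, re-applied verbatim.
Because there's exactly one group, `findall` drops the full match and keeps group 1 from each hit.

['F', 'F', 'B', 'g', 'S', 'S']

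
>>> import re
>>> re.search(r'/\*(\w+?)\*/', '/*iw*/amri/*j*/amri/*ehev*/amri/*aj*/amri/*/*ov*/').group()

The match spans [0:6] → '/*iw*/'.

'/*iw*/'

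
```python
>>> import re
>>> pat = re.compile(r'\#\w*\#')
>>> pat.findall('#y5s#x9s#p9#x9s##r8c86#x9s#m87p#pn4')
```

['#y5s#', '#p9#', '##', '#x9s#']

Matches: at [0:5] → '#y5s#'; at [8:12] → '#p9#'; at [15:17] → '##'; at [22:27] → '#x9s#'.
With no groups in the pattern, `findall` gives back each whole match — 4 here.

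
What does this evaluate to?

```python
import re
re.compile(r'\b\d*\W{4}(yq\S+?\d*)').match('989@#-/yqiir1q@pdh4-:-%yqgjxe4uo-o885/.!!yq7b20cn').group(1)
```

'yqi'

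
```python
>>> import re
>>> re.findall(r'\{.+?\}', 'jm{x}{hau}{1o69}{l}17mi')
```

['{x}', '{hau}', '{1o69}', '{l}']

The `?` after the quantifier makes it lazy — it takes as little as possible before letting the rest of the pattern try.
Matches: at [2:5] → '{x}'; at [5:10] → '{hau}'; at [10:16] → '{1o69}'; at [16:19] → '{l}'.
Since nothing is captured, `findall` lists the 4 matched substrings directly.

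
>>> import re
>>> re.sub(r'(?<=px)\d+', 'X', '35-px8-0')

Lookahead/lookbehind check context without consuming it, so the matched span excludes the asserted characters.
Every occurrence is swapped for 'X'.

'35-pxX-0'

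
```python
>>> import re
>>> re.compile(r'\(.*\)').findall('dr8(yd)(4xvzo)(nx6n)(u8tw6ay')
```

['(yd)(4xvzo)(nx6n)']

`findall` yields the raw match text (1 of them) because the pattern has no groups.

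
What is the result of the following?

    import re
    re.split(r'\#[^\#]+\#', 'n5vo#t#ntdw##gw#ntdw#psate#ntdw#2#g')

The string is cut at each match, leaving 5 pieces.

['n5vo', 'ntdw#', 'ntdw', 'ntdw', 'g']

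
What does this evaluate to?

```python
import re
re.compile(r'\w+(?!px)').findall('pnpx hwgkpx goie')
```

['pnpx', 'hwgkpx', 'goie']

A negative assertion filters positions out without eating any characters.
Since nothing is captured, `findall` lists the 3 matched substrings directly.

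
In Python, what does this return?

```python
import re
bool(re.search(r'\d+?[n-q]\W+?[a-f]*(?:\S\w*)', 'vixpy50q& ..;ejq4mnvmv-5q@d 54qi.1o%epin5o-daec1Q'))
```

The pattern matches one or more of a digit (lazy); then a character in [n-q], then one or more of a non-word character (lazy), then zero or more of a character in [a-f]; then a non-whitespace character, then zero or more of a word character (non-capturing group).
The match spans [5:11] → '50q& .'.

True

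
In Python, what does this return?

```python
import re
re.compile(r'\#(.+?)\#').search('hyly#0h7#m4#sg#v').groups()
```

The match spans [4:9] → '#0h7#'.
Captured: group 1 = '0h7'.

('0h7',)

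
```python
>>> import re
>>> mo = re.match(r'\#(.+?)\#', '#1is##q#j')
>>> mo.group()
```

Lazy quantifiers expand one character at a time until the remainder of the pattern can match.
With `match`, the pattern is implicitly anchored at the beginning.
The match spans [0:5] → '#1is#'.
Captured: group 1 = '1is'.

'#1is#'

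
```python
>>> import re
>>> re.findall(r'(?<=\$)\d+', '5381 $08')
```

['08']

The `(?=…)`/`(?<=…)` assertion just peeks at neighbouring text; it doesn't advance the match position.
With no groups in the pattern, `findall` gives back each whole match — 1 here.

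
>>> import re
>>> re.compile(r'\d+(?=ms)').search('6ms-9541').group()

The `(?=…)`/`(?<=…)` assertion just peeks at neighbouring text; it doesn't advance the match position.
`search` walks the string left to right and returns the first match it finds.
The match spans [0:1] → '6'.

'6'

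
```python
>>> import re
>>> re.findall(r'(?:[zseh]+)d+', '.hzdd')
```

Pattern: one or more of one of [zseh] (non-capturing group); then one or more of a literal 'd'.
Scanning left to right: at [1:5] → 'hzdd'.
No capturing groups, so `findall` returns the 1 full match string.

['hzdd']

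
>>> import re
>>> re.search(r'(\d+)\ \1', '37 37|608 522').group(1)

'37'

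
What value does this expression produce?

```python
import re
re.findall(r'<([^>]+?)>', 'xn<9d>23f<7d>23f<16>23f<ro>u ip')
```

['9d', '7d', '16', 'ro']

Matches: at [2:6] match '<9d>', group 1 = '9d'; at [9:13] match '<7d>', group 1 = '7d'; at [16:20] match '<16>', group 1 = '16'; at [23:27] match '<ro>', group 1 = 'ro'.
One capturing group, so `findall` returns just the captured substring from each match — 4 in all.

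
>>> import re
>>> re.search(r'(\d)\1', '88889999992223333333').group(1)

'8'

The match spans [0:2] → '88'.
Captured: group 1 = '8'.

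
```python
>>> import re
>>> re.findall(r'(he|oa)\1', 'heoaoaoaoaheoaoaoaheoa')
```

['oa', 'oa', 'oa']

A backreference is literal: `\1` must see the identical characters the first group matched.
Scanning left to right: at [2:6] match 'oaoa', group 1 = 'oa'; at [6:10] match 'oaoa', group 1 = 'oa'; at [12:16] match 'oaoa', group 1 = 'oa'.
With a single group, `findall` returns only what that group captured — 3 items.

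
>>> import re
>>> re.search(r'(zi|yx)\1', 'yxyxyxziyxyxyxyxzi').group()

'yxyx'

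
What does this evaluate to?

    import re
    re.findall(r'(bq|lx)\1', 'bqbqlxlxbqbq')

The backreference `\1` re-matches whatever the first group consumed, character for character.
Scanning left to right: at [0:4] match 'bqbq', group 1 = 'bq'; at [4:8] match 'lxlx', group 1 = 'lx'; at [8:12] match 'bqbq', group 1 = 'bq'.
`findall` collects group 1 from each match (3 total).

['bq', 'lx', 'bq']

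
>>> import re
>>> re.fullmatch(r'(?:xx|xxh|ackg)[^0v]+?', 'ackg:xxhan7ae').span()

For `fullmatch`, every character of the input must be accounted for by the pattern.
The match spans [0:13] → 'ackg:xxhan7ae'.

(0, 13)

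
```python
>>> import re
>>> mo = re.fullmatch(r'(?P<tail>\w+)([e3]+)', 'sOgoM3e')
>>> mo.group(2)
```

'e'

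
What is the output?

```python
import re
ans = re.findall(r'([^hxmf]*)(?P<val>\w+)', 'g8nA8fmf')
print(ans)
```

This matches zero or more of any character except [hxmf] (captured); then one or more of a word character (captured as 'val').
Scanning left to right: at [0:8] match 'g8nA8fmf', groups = ('g8nA8', 'fmf').
Multiple groups make `findall` return tuples — one 2-tuple for the one match.

[('g8nA8', 'fmf')]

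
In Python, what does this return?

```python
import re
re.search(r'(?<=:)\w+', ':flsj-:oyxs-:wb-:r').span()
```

(1, 5)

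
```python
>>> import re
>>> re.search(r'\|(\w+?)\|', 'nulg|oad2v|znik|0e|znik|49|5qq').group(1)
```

`re.search` tries every starting position until one works.
The match spans [4:11] → '|oad2v|'.
Captured: group 1 = 'oad2v'.

'oad2v'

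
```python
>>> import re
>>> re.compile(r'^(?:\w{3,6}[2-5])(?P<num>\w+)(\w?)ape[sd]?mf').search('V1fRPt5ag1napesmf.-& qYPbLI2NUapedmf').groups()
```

('ag1n', '')

Pattern: anchored at the start of the string; then 3 to 6 of a word character, then a character in [2-5] (non-capturing group); then one or more of a word character (captured as 'num'); then optionally a word character (captured); then the literal 'ape', then optionally one of [sd], then the literal 'mf'.
`re.search` tries every starting position until one works.
The match spans [0:17] → 'V1fRPt5ag1napesmf'.
Captured: group 1 = 'ag1n', group 2 = ''.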